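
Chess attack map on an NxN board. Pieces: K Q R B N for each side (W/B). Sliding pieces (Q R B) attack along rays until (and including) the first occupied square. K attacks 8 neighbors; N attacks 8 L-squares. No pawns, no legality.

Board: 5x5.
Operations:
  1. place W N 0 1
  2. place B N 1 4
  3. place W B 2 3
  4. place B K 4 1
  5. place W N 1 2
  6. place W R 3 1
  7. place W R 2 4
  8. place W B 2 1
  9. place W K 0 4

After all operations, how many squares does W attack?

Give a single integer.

Answer: 20

Derivation:
Op 1: place WN@(0,1)
Op 2: place BN@(1,4)
Op 3: place WB@(2,3)
Op 4: place BK@(4,1)
Op 5: place WN@(1,2)
Op 6: place WR@(3,1)
Op 7: place WR@(2,4)
Op 8: place WB@(2,1)
Op 9: place WK@(0,4)
Per-piece attacks for W:
  WN@(0,1): attacks (1,3) (2,2) (2,0)
  WK@(0,4): attacks (0,3) (1,4) (1,3)
  WN@(1,2): attacks (2,4) (3,3) (0,4) (2,0) (3,1) (0,0)
  WB@(2,1): attacks (3,2) (4,3) (3,0) (1,2) (1,0) [ray(-1,1) blocked at (1,2)]
  WB@(2,3): attacks (3,4) (3,2) (4,1) (1,4) (1,2) [ray(1,-1) blocked at (4,1); ray(-1,1) blocked at (1,4); ray(-1,-1) blocked at (1,2)]
  WR@(2,4): attacks (2,3) (3,4) (4,4) (1,4) [ray(0,-1) blocked at (2,3); ray(-1,0) blocked at (1,4)]
  WR@(3,1): attacks (3,2) (3,3) (3,4) (3,0) (4,1) (2,1) [ray(1,0) blocked at (4,1); ray(-1,0) blocked at (2,1)]
Union (20 distinct): (0,0) (0,3) (0,4) (1,0) (1,2) (1,3) (1,4) (2,0) (2,1) (2,2) (2,3) (2,4) (3,0) (3,1) (3,2) (3,3) (3,4) (4,1) (4,3) (4,4)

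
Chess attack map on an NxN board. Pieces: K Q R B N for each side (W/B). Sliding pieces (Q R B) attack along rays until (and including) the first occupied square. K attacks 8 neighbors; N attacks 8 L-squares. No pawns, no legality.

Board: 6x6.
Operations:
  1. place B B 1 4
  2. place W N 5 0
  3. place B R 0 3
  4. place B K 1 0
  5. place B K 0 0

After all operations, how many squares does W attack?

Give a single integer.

Answer: 2

Derivation:
Op 1: place BB@(1,4)
Op 2: place WN@(5,0)
Op 3: place BR@(0,3)
Op 4: place BK@(1,0)
Op 5: place BK@(0,0)
Per-piece attacks for W:
  WN@(5,0): attacks (4,2) (3,1)
Union (2 distinct): (3,1) (4,2)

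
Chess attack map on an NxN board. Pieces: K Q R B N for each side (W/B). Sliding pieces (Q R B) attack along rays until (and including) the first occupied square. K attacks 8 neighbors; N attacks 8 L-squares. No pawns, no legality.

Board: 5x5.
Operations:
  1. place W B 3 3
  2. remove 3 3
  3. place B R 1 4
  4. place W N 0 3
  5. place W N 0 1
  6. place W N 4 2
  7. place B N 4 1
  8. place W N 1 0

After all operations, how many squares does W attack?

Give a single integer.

Op 1: place WB@(3,3)
Op 2: remove (3,3)
Op 3: place BR@(1,4)
Op 4: place WN@(0,3)
Op 5: place WN@(0,1)
Op 6: place WN@(4,2)
Op 7: place BN@(4,1)
Op 8: place WN@(1,0)
Per-piece attacks for W:
  WN@(0,1): attacks (1,3) (2,2) (2,0)
  WN@(0,3): attacks (2,4) (1,1) (2,2)
  WN@(1,0): attacks (2,2) (3,1) (0,2)
  WN@(4,2): attacks (3,4) (2,3) (3,0) (2,1)
Union (11 distinct): (0,2) (1,1) (1,3) (2,0) (2,1) (2,2) (2,3) (2,4) (3,0) (3,1) (3,4)

Answer: 11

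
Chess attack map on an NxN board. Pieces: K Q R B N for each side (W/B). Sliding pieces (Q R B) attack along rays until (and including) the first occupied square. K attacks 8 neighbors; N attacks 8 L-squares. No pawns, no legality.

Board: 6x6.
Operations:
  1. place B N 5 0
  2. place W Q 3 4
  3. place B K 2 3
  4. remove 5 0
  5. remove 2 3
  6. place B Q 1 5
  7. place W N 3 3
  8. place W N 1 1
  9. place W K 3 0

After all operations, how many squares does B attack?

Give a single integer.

Op 1: place BN@(5,0)
Op 2: place WQ@(3,4)
Op 3: place BK@(2,3)
Op 4: remove (5,0)
Op 5: remove (2,3)
Op 6: place BQ@(1,5)
Op 7: place WN@(3,3)
Op 8: place WN@(1,1)
Op 9: place WK@(3,0)
Per-piece attacks for B:
  BQ@(1,5): attacks (1,4) (1,3) (1,2) (1,1) (2,5) (3,5) (4,5) (5,5) (0,5) (2,4) (3,3) (0,4) [ray(0,-1) blocked at (1,1); ray(1,-1) blocked at (3,3)]
Union (12 distinct): (0,4) (0,5) (1,1) (1,2) (1,3) (1,4) (2,4) (2,5) (3,3) (3,5) (4,5) (5,5)

Answer: 12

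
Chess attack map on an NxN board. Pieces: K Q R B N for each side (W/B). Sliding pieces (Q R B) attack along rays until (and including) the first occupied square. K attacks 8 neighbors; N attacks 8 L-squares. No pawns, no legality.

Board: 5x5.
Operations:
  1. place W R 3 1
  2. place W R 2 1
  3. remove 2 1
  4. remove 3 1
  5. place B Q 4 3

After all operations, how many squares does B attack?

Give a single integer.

Op 1: place WR@(3,1)
Op 2: place WR@(2,1)
Op 3: remove (2,1)
Op 4: remove (3,1)
Op 5: place BQ@(4,3)
Per-piece attacks for B:
  BQ@(4,3): attacks (4,4) (4,2) (4,1) (4,0) (3,3) (2,3) (1,3) (0,3) (3,4) (3,2) (2,1) (1,0)
Union (12 distinct): (0,3) (1,0) (1,3) (2,1) (2,3) (3,2) (3,3) (3,4) (4,0) (4,1) (4,2) (4,4)

Answer: 12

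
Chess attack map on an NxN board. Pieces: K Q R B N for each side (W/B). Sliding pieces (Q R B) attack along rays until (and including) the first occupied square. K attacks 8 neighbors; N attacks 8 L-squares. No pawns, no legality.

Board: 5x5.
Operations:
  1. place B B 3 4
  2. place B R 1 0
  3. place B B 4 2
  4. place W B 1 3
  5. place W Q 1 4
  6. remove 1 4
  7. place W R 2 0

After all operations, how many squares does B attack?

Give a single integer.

Answer: 11

Derivation:
Op 1: place BB@(3,4)
Op 2: place BR@(1,0)
Op 3: place BB@(4,2)
Op 4: place WB@(1,3)
Op 5: place WQ@(1,4)
Op 6: remove (1,4)
Op 7: place WR@(2,0)
Per-piece attacks for B:
  BR@(1,0): attacks (1,1) (1,2) (1,3) (2,0) (0,0) [ray(0,1) blocked at (1,3); ray(1,0) blocked at (2,0)]
  BB@(3,4): attacks (4,3) (2,3) (1,2) (0,1)
  BB@(4,2): attacks (3,3) (2,4) (3,1) (2,0) [ray(-1,-1) blocked at (2,0)]
Union (11 distinct): (0,0) (0,1) (1,1) (1,2) (1,3) (2,0) (2,3) (2,4) (3,1) (3,3) (4,3)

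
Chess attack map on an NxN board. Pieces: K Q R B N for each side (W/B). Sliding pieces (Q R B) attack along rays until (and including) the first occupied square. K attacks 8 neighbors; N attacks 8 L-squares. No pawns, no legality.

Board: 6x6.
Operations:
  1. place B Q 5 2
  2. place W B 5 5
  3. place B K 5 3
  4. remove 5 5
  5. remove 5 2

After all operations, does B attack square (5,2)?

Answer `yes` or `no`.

Op 1: place BQ@(5,2)
Op 2: place WB@(5,5)
Op 3: place BK@(5,3)
Op 4: remove (5,5)
Op 5: remove (5,2)
Per-piece attacks for B:
  BK@(5,3): attacks (5,4) (5,2) (4,3) (4,4) (4,2)
B attacks (5,2): yes

Answer: yes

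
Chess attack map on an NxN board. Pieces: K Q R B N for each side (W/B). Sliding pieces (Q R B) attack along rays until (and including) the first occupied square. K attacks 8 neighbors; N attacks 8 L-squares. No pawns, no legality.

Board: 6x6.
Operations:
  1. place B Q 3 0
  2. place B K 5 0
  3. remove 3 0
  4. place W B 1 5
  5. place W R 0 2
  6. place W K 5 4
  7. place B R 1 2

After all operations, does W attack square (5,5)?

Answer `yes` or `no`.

Answer: yes

Derivation:
Op 1: place BQ@(3,0)
Op 2: place BK@(5,0)
Op 3: remove (3,0)
Op 4: place WB@(1,5)
Op 5: place WR@(0,2)
Op 6: place WK@(5,4)
Op 7: place BR@(1,2)
Per-piece attacks for W:
  WR@(0,2): attacks (0,3) (0,4) (0,5) (0,1) (0,0) (1,2) [ray(1,0) blocked at (1,2)]
  WB@(1,5): attacks (2,4) (3,3) (4,2) (5,1) (0,4)
  WK@(5,4): attacks (5,5) (5,3) (4,4) (4,5) (4,3)
W attacks (5,5): yes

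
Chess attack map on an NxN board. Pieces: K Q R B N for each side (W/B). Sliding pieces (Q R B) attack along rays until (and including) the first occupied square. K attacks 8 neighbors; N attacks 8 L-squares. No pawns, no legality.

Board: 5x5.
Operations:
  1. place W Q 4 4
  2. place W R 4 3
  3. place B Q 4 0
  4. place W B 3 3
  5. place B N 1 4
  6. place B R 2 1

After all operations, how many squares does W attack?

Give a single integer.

Op 1: place WQ@(4,4)
Op 2: place WR@(4,3)
Op 3: place BQ@(4,0)
Op 4: place WB@(3,3)
Op 5: place BN@(1,4)
Op 6: place BR@(2,1)
Per-piece attacks for W:
  WB@(3,3): attacks (4,4) (4,2) (2,4) (2,2) (1,1) (0,0) [ray(1,1) blocked at (4,4)]
  WR@(4,3): attacks (4,4) (4,2) (4,1) (4,0) (3,3) [ray(0,1) blocked at (4,4); ray(0,-1) blocked at (4,0); ray(-1,0) blocked at (3,3)]
  WQ@(4,4): attacks (4,3) (3,4) (2,4) (1,4) (3,3) [ray(0,-1) blocked at (4,3); ray(-1,0) blocked at (1,4); ray(-1,-1) blocked at (3,3)]
Union (12 distinct): (0,0) (1,1) (1,4) (2,2) (2,4) (3,3) (3,4) (4,0) (4,1) (4,2) (4,3) (4,4)

Answer: 12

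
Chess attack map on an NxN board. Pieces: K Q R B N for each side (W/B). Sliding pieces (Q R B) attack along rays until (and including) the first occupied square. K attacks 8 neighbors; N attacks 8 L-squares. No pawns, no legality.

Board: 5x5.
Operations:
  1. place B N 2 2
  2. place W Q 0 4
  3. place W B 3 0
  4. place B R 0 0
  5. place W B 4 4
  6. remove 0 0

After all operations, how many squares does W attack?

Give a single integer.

Op 1: place BN@(2,2)
Op 2: place WQ@(0,4)
Op 3: place WB@(3,0)
Op 4: place BR@(0,0)
Op 5: place WB@(4,4)
Op 6: remove (0,0)
Per-piece attacks for W:
  WQ@(0,4): attacks (0,3) (0,2) (0,1) (0,0) (1,4) (2,4) (3,4) (4,4) (1,3) (2,2) [ray(1,0) blocked at (4,4); ray(1,-1) blocked at (2,2)]
  WB@(3,0): attacks (4,1) (2,1) (1,2) (0,3)
  WB@(4,4): attacks (3,3) (2,2) [ray(-1,-1) blocked at (2,2)]
Union (14 distinct): (0,0) (0,1) (0,2) (0,3) (1,2) (1,3) (1,4) (2,1) (2,2) (2,4) (3,3) (3,4) (4,1) (4,4)

Answer: 14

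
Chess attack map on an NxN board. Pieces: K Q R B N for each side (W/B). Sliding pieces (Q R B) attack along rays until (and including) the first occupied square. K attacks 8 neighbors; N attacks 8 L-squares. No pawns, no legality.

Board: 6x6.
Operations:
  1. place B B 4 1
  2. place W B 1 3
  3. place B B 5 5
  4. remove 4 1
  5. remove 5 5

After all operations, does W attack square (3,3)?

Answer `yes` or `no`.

Answer: no

Derivation:
Op 1: place BB@(4,1)
Op 2: place WB@(1,3)
Op 3: place BB@(5,5)
Op 4: remove (4,1)
Op 5: remove (5,5)
Per-piece attacks for W:
  WB@(1,3): attacks (2,4) (3,5) (2,2) (3,1) (4,0) (0,4) (0,2)
W attacks (3,3): no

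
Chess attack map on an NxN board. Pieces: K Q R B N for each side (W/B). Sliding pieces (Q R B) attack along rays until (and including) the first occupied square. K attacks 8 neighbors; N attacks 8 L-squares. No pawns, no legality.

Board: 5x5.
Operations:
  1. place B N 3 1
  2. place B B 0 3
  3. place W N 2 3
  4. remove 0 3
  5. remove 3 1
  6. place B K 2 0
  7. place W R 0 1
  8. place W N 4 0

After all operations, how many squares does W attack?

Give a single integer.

Answer: 11

Derivation:
Op 1: place BN@(3,1)
Op 2: place BB@(0,3)
Op 3: place WN@(2,3)
Op 4: remove (0,3)
Op 5: remove (3,1)
Op 6: place BK@(2,0)
Op 7: place WR@(0,1)
Op 8: place WN@(4,0)
Per-piece attacks for W:
  WR@(0,1): attacks (0,2) (0,3) (0,4) (0,0) (1,1) (2,1) (3,1) (4,1)
  WN@(2,3): attacks (4,4) (0,4) (3,1) (4,2) (1,1) (0,2)
  WN@(4,0): attacks (3,2) (2,1)
Union (11 distinct): (0,0) (0,2) (0,3) (0,4) (1,1) (2,1) (3,1) (3,2) (4,1) (4,2) (4,4)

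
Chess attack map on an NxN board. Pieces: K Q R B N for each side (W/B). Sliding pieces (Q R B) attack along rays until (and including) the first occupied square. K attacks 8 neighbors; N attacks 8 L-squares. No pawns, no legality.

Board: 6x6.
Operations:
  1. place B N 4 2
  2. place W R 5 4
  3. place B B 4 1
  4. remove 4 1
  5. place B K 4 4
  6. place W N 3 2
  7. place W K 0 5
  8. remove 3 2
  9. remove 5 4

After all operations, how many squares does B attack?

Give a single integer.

Answer: 12

Derivation:
Op 1: place BN@(4,2)
Op 2: place WR@(5,4)
Op 3: place BB@(4,1)
Op 4: remove (4,1)
Op 5: place BK@(4,4)
Op 6: place WN@(3,2)
Op 7: place WK@(0,5)
Op 8: remove (3,2)
Op 9: remove (5,4)
Per-piece attacks for B:
  BN@(4,2): attacks (5,4) (3,4) (2,3) (5,0) (3,0) (2,1)
  BK@(4,4): attacks (4,5) (4,3) (5,4) (3,4) (5,5) (5,3) (3,5) (3,3)
Union (12 distinct): (2,1) (2,3) (3,0) (3,3) (3,4) (3,5) (4,3) (4,5) (5,0) (5,3) (5,4) (5,5)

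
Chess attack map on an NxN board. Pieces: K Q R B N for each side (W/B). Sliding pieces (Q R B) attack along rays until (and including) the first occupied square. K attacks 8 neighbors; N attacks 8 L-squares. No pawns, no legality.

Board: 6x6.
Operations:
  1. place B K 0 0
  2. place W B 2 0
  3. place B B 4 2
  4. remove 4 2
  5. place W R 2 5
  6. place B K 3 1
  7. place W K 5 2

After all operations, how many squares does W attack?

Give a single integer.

Answer: 18

Derivation:
Op 1: place BK@(0,0)
Op 2: place WB@(2,0)
Op 3: place BB@(4,2)
Op 4: remove (4,2)
Op 5: place WR@(2,5)
Op 6: place BK@(3,1)
Op 7: place WK@(5,2)
Per-piece attacks for W:
  WB@(2,0): attacks (3,1) (1,1) (0,2) [ray(1,1) blocked at (3,1)]
  WR@(2,5): attacks (2,4) (2,3) (2,2) (2,1) (2,0) (3,5) (4,5) (5,5) (1,5) (0,5) [ray(0,-1) blocked at (2,0)]
  WK@(5,2): attacks (5,3) (5,1) (4,2) (4,3) (4,1)
Union (18 distinct): (0,2) (0,5) (1,1) (1,5) (2,0) (2,1) (2,2) (2,3) (2,4) (3,1) (3,5) (4,1) (4,2) (4,3) (4,5) (5,1) (5,3) (5,5)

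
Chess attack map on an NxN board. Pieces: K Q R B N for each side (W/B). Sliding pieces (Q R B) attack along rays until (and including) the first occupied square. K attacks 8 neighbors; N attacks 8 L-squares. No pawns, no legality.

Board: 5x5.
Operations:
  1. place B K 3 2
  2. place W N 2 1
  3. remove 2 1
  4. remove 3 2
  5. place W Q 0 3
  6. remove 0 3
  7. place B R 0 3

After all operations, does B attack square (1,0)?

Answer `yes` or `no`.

Op 1: place BK@(3,2)
Op 2: place WN@(2,1)
Op 3: remove (2,1)
Op 4: remove (3,2)
Op 5: place WQ@(0,3)
Op 6: remove (0,3)
Op 7: place BR@(0,3)
Per-piece attacks for B:
  BR@(0,3): attacks (0,4) (0,2) (0,1) (0,0) (1,3) (2,3) (3,3) (4,3)
B attacks (1,0): no

Answer: no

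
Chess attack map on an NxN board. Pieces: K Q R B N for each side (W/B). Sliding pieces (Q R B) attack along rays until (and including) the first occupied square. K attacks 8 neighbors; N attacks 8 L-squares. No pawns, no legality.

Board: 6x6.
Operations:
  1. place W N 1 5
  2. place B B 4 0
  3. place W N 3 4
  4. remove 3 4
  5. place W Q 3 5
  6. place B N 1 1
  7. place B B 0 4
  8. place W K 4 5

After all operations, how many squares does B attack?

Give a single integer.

Answer: 11

Derivation:
Op 1: place WN@(1,5)
Op 2: place BB@(4,0)
Op 3: place WN@(3,4)
Op 4: remove (3,4)
Op 5: place WQ@(3,5)
Op 6: place BN@(1,1)
Op 7: place BB@(0,4)
Op 8: place WK@(4,5)
Per-piece attacks for B:
  BB@(0,4): attacks (1,5) (1,3) (2,2) (3,1) (4,0) [ray(1,1) blocked at (1,5); ray(1,-1) blocked at (4,0)]
  BN@(1,1): attacks (2,3) (3,2) (0,3) (3,0)
  BB@(4,0): attacks (5,1) (3,1) (2,2) (1,3) (0,4) [ray(-1,1) blocked at (0,4)]
Union (11 distinct): (0,3) (0,4) (1,3) (1,5) (2,2) (2,3) (3,0) (3,1) (3,2) (4,0) (5,1)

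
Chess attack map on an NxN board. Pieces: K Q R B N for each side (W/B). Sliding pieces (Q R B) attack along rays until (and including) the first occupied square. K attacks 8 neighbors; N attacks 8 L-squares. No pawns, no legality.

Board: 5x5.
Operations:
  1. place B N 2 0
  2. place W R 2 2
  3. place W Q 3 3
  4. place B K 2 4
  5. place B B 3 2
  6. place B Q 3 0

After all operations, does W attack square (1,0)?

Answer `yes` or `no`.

Op 1: place BN@(2,0)
Op 2: place WR@(2,2)
Op 3: place WQ@(3,3)
Op 4: place BK@(2,4)
Op 5: place BB@(3,2)
Op 6: place BQ@(3,0)
Per-piece attacks for W:
  WR@(2,2): attacks (2,3) (2,4) (2,1) (2,0) (3,2) (1,2) (0,2) [ray(0,1) blocked at (2,4); ray(0,-1) blocked at (2,0); ray(1,0) blocked at (3,2)]
  WQ@(3,3): attacks (3,4) (3,2) (4,3) (2,3) (1,3) (0,3) (4,4) (4,2) (2,4) (2,2) [ray(0,-1) blocked at (3,2); ray(-1,1) blocked at (2,4); ray(-1,-1) blocked at (2,2)]
W attacks (1,0): no

Answer: no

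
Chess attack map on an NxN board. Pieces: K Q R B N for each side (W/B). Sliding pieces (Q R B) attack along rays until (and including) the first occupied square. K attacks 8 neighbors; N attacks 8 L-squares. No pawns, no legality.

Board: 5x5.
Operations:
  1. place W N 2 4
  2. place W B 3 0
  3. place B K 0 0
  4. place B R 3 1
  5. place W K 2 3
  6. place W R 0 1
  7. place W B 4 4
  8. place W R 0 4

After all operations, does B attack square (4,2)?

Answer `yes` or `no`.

Op 1: place WN@(2,4)
Op 2: place WB@(3,0)
Op 3: place BK@(0,0)
Op 4: place BR@(3,1)
Op 5: place WK@(2,3)
Op 6: place WR@(0,1)
Op 7: place WB@(4,4)
Op 8: place WR@(0,4)
Per-piece attacks for B:
  BK@(0,0): attacks (0,1) (1,0) (1,1)
  BR@(3,1): attacks (3,2) (3,3) (3,4) (3,0) (4,1) (2,1) (1,1) (0,1) [ray(0,-1) blocked at (3,0); ray(-1,0) blocked at (0,1)]
B attacks (4,2): no

Answer: no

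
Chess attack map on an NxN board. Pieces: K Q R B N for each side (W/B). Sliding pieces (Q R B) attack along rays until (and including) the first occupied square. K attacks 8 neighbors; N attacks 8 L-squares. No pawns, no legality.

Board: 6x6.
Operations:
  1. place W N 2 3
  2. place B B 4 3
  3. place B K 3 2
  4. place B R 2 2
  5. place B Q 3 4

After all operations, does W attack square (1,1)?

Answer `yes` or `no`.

Answer: yes

Derivation:
Op 1: place WN@(2,3)
Op 2: place BB@(4,3)
Op 3: place BK@(3,2)
Op 4: place BR@(2,2)
Op 5: place BQ@(3,4)
Per-piece attacks for W:
  WN@(2,3): attacks (3,5) (4,4) (1,5) (0,4) (3,1) (4,2) (1,1) (0,2)
W attacks (1,1): yes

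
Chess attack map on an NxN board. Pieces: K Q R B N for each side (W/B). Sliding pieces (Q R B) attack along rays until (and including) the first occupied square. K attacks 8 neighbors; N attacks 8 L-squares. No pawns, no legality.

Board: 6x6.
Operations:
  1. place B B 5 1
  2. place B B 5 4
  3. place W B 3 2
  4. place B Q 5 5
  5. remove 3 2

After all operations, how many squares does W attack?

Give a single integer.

Answer: 0

Derivation:
Op 1: place BB@(5,1)
Op 2: place BB@(5,4)
Op 3: place WB@(3,2)
Op 4: place BQ@(5,5)
Op 5: remove (3,2)
Per-piece attacks for W:
Union (0 distinct): (none)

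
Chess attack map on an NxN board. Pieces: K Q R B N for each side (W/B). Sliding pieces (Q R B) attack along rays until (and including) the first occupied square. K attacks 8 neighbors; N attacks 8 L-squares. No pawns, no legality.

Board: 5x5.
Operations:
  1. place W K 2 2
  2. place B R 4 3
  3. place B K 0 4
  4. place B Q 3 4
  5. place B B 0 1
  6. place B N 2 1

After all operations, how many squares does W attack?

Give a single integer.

Answer: 8

Derivation:
Op 1: place WK@(2,2)
Op 2: place BR@(4,3)
Op 3: place BK@(0,4)
Op 4: place BQ@(3,4)
Op 5: place BB@(0,1)
Op 6: place BN@(2,1)
Per-piece attacks for W:
  WK@(2,2): attacks (2,3) (2,1) (3,2) (1,2) (3,3) (3,1) (1,3) (1,1)
Union (8 distinct): (1,1) (1,2) (1,3) (2,1) (2,3) (3,1) (3,2) (3,3)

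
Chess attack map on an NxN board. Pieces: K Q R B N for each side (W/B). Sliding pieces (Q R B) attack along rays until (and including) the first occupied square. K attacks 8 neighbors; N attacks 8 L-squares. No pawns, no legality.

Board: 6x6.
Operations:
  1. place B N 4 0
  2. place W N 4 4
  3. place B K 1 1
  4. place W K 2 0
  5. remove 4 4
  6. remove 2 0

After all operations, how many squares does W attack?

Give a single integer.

Answer: 0

Derivation:
Op 1: place BN@(4,0)
Op 2: place WN@(4,4)
Op 3: place BK@(1,1)
Op 4: place WK@(2,0)
Op 5: remove (4,4)
Op 6: remove (2,0)
Per-piece attacks for W:
Union (0 distinct): (none)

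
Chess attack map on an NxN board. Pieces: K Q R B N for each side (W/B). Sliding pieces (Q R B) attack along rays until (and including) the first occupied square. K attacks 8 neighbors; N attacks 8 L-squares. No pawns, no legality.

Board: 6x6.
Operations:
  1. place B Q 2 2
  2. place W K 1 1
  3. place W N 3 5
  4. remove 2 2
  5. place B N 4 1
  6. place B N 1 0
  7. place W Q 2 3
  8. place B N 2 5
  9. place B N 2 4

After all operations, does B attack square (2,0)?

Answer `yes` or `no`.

Answer: yes

Derivation:
Op 1: place BQ@(2,2)
Op 2: place WK@(1,1)
Op 3: place WN@(3,5)
Op 4: remove (2,2)
Op 5: place BN@(4,1)
Op 6: place BN@(1,0)
Op 7: place WQ@(2,3)
Op 8: place BN@(2,5)
Op 9: place BN@(2,4)
Per-piece attacks for B:
  BN@(1,0): attacks (2,2) (3,1) (0,2)
  BN@(2,4): attacks (4,5) (0,5) (3,2) (4,3) (1,2) (0,3)
  BN@(2,5): attacks (3,3) (4,4) (1,3) (0,4)
  BN@(4,1): attacks (5,3) (3,3) (2,2) (2,0)
B attacks (2,0): yes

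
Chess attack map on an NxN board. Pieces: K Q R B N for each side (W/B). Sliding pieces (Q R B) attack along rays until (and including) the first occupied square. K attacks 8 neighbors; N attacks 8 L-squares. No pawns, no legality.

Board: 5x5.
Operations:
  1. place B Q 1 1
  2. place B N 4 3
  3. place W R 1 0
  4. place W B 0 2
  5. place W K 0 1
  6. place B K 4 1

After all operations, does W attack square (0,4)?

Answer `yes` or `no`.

Answer: no

Derivation:
Op 1: place BQ@(1,1)
Op 2: place BN@(4,3)
Op 3: place WR@(1,0)
Op 4: place WB@(0,2)
Op 5: place WK@(0,1)
Op 6: place BK@(4,1)
Per-piece attacks for W:
  WK@(0,1): attacks (0,2) (0,0) (1,1) (1,2) (1,0)
  WB@(0,2): attacks (1,3) (2,4) (1,1) [ray(1,-1) blocked at (1,1)]
  WR@(1,0): attacks (1,1) (2,0) (3,0) (4,0) (0,0) [ray(0,1) blocked at (1,1)]
W attacks (0,4): no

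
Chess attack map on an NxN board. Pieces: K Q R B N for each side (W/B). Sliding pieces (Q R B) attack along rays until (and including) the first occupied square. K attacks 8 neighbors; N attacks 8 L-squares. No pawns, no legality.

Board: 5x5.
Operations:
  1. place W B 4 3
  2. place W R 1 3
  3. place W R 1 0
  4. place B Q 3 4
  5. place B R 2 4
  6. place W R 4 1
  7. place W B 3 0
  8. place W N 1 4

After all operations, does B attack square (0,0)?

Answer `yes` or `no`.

Answer: no

Derivation:
Op 1: place WB@(4,3)
Op 2: place WR@(1,3)
Op 3: place WR@(1,0)
Op 4: place BQ@(3,4)
Op 5: place BR@(2,4)
Op 6: place WR@(4,1)
Op 7: place WB@(3,0)
Op 8: place WN@(1,4)
Per-piece attacks for B:
  BR@(2,4): attacks (2,3) (2,2) (2,1) (2,0) (3,4) (1,4) [ray(1,0) blocked at (3,4); ray(-1,0) blocked at (1,4)]
  BQ@(3,4): attacks (3,3) (3,2) (3,1) (3,0) (4,4) (2,4) (4,3) (2,3) (1,2) (0,1) [ray(0,-1) blocked at (3,0); ray(-1,0) blocked at (2,4); ray(1,-1) blocked at (4,3)]
B attacks (0,0): no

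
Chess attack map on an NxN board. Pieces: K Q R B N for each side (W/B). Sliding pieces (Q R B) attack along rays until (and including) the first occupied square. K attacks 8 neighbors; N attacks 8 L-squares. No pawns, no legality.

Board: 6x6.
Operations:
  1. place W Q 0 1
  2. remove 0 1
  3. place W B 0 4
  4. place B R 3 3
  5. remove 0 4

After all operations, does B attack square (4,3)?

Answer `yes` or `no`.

Op 1: place WQ@(0,1)
Op 2: remove (0,1)
Op 3: place WB@(0,4)
Op 4: place BR@(3,3)
Op 5: remove (0,4)
Per-piece attacks for B:
  BR@(3,3): attacks (3,4) (3,5) (3,2) (3,1) (3,0) (4,3) (5,3) (2,3) (1,3) (0,3)
B attacks (4,3): yes

Answer: yes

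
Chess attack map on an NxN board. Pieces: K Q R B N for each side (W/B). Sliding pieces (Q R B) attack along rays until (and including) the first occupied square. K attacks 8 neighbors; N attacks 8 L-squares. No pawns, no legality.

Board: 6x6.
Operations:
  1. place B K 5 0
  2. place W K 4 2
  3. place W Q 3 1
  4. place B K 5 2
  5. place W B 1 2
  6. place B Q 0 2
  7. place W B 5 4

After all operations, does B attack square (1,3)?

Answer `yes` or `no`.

Op 1: place BK@(5,0)
Op 2: place WK@(4,2)
Op 3: place WQ@(3,1)
Op 4: place BK@(5,2)
Op 5: place WB@(1,2)
Op 6: place BQ@(0,2)
Op 7: place WB@(5,4)
Per-piece attacks for B:
  BQ@(0,2): attacks (0,3) (0,4) (0,5) (0,1) (0,0) (1,2) (1,3) (2,4) (3,5) (1,1) (2,0) [ray(1,0) blocked at (1,2)]
  BK@(5,0): attacks (5,1) (4,0) (4,1)
  BK@(5,2): attacks (5,3) (5,1) (4,2) (4,3) (4,1)
B attacks (1,3): yes

Answer: yes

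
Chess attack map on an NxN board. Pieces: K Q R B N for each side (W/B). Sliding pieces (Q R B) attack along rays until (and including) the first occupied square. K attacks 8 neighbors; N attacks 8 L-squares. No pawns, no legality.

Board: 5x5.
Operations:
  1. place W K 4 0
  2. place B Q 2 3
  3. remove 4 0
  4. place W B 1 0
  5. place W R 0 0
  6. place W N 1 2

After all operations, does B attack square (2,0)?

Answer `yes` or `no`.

Answer: yes

Derivation:
Op 1: place WK@(4,0)
Op 2: place BQ@(2,3)
Op 3: remove (4,0)
Op 4: place WB@(1,0)
Op 5: place WR@(0,0)
Op 6: place WN@(1,2)
Per-piece attacks for B:
  BQ@(2,3): attacks (2,4) (2,2) (2,1) (2,0) (3,3) (4,3) (1,3) (0,3) (3,4) (3,2) (4,1) (1,4) (1,2) [ray(-1,-1) blocked at (1,2)]
B attacks (2,0): yes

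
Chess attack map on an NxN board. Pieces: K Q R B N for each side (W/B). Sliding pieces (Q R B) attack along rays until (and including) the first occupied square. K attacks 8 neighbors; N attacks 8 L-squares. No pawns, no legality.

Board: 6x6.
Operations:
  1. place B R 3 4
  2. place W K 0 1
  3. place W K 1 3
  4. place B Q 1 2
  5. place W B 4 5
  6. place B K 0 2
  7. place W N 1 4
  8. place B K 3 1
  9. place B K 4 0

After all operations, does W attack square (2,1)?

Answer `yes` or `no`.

Op 1: place BR@(3,4)
Op 2: place WK@(0,1)
Op 3: place WK@(1,3)
Op 4: place BQ@(1,2)
Op 5: place WB@(4,5)
Op 6: place BK@(0,2)
Op 7: place WN@(1,4)
Op 8: place BK@(3,1)
Op 9: place BK@(4,0)
Per-piece attacks for W:
  WK@(0,1): attacks (0,2) (0,0) (1,1) (1,2) (1,0)
  WK@(1,3): attacks (1,4) (1,2) (2,3) (0,3) (2,4) (2,2) (0,4) (0,2)
  WN@(1,4): attacks (3,5) (2,2) (3,3) (0,2)
  WB@(4,5): attacks (5,4) (3,4) [ray(-1,-1) blocked at (3,4)]
W attacks (2,1): no

Answer: no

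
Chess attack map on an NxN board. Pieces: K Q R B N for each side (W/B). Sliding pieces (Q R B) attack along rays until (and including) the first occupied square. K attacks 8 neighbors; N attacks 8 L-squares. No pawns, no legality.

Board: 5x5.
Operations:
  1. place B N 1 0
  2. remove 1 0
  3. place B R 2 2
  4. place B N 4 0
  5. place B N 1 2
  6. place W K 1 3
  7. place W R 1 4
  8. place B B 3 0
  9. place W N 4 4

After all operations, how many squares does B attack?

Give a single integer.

Answer: 12

Derivation:
Op 1: place BN@(1,0)
Op 2: remove (1,0)
Op 3: place BR@(2,2)
Op 4: place BN@(4,0)
Op 5: place BN@(1,2)
Op 6: place WK@(1,3)
Op 7: place WR@(1,4)
Op 8: place BB@(3,0)
Op 9: place WN@(4,4)
Per-piece attacks for B:
  BN@(1,2): attacks (2,4) (3,3) (0,4) (2,0) (3,1) (0,0)
  BR@(2,2): attacks (2,3) (2,4) (2,1) (2,0) (3,2) (4,2) (1,2) [ray(-1,0) blocked at (1,2)]
  BB@(3,0): attacks (4,1) (2,1) (1,2) [ray(-1,1) blocked at (1,2)]
  BN@(4,0): attacks (3,2) (2,1)
Union (12 distinct): (0,0) (0,4) (1,2) (2,0) (2,1) (2,3) (2,4) (3,1) (3,2) (3,3) (4,1) (4,2)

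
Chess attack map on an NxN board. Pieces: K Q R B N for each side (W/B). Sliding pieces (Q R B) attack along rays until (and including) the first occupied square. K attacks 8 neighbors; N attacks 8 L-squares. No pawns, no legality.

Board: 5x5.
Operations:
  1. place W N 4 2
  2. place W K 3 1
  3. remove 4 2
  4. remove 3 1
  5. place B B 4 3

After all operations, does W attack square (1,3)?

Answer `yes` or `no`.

Op 1: place WN@(4,2)
Op 2: place WK@(3,1)
Op 3: remove (4,2)
Op 4: remove (3,1)
Op 5: place BB@(4,3)
Per-piece attacks for W:
W attacks (1,3): no

Answer: no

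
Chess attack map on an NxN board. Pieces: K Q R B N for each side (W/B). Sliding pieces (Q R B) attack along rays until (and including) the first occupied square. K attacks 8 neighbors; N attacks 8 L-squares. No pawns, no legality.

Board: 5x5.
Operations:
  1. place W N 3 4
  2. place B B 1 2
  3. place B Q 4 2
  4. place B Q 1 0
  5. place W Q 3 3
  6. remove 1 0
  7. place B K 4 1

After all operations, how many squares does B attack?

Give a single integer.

Answer: 17

Derivation:
Op 1: place WN@(3,4)
Op 2: place BB@(1,2)
Op 3: place BQ@(4,2)
Op 4: place BQ@(1,0)
Op 5: place WQ@(3,3)
Op 6: remove (1,0)
Op 7: place BK@(4,1)
Per-piece attacks for B:
  BB@(1,2): attacks (2,3) (3,4) (2,1) (3,0) (0,3) (0,1) [ray(1,1) blocked at (3,4)]
  BK@(4,1): attacks (4,2) (4,0) (3,1) (3,2) (3,0)
  BQ@(4,2): attacks (4,3) (4,4) (4,1) (3,2) (2,2) (1,2) (3,3) (3,1) (2,0) [ray(0,-1) blocked at (4,1); ray(-1,0) blocked at (1,2); ray(-1,1) blocked at (3,3)]
Union (17 distinct): (0,1) (0,3) (1,2) (2,0) (2,1) (2,2) (2,3) (3,0) (3,1) (3,2) (3,3) (3,4) (4,0) (4,1) (4,2) (4,3) (4,4)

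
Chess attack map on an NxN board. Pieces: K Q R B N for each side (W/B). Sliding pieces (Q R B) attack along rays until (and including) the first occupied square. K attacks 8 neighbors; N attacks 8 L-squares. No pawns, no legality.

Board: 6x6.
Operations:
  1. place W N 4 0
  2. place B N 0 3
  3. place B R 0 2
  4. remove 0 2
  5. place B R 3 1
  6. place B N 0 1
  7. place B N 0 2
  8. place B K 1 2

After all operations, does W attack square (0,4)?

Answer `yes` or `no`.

Op 1: place WN@(4,0)
Op 2: place BN@(0,3)
Op 3: place BR@(0,2)
Op 4: remove (0,2)
Op 5: place BR@(3,1)
Op 6: place BN@(0,1)
Op 7: place BN@(0,2)
Op 8: place BK@(1,2)
Per-piece attacks for W:
  WN@(4,0): attacks (5,2) (3,2) (2,1)
W attacks (0,4): no

Answer: no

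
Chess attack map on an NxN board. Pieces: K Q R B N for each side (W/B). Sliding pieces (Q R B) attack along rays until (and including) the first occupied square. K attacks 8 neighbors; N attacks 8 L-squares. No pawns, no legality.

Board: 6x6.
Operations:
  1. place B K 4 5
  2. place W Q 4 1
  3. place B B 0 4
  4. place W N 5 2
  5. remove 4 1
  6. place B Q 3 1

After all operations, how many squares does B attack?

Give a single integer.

Answer: 22

Derivation:
Op 1: place BK@(4,5)
Op 2: place WQ@(4,1)
Op 3: place BB@(0,4)
Op 4: place WN@(5,2)
Op 5: remove (4,1)
Op 6: place BQ@(3,1)
Per-piece attacks for B:
  BB@(0,4): attacks (1,5) (1,3) (2,2) (3,1) [ray(1,-1) blocked at (3,1)]
  BQ@(3,1): attacks (3,2) (3,3) (3,4) (3,5) (3,0) (4,1) (5,1) (2,1) (1,1) (0,1) (4,2) (5,3) (4,0) (2,2) (1,3) (0,4) (2,0) [ray(-1,1) blocked at (0,4)]
  BK@(4,5): attacks (4,4) (5,5) (3,5) (5,4) (3,4)
Union (22 distinct): (0,1) (0,4) (1,1) (1,3) (1,5) (2,0) (2,1) (2,2) (3,0) (3,1) (3,2) (3,3) (3,4) (3,5) (4,0) (4,1) (4,2) (4,4) (5,1) (5,3) (5,4) (5,5)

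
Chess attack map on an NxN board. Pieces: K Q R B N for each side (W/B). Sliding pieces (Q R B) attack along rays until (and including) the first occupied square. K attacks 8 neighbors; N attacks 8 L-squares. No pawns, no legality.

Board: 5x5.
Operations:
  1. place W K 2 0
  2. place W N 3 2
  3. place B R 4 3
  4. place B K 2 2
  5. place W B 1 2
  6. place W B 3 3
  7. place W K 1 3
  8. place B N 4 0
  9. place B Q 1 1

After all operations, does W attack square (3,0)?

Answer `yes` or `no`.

Answer: yes

Derivation:
Op 1: place WK@(2,0)
Op 2: place WN@(3,2)
Op 3: place BR@(4,3)
Op 4: place BK@(2,2)
Op 5: place WB@(1,2)
Op 6: place WB@(3,3)
Op 7: place WK@(1,3)
Op 8: place BN@(4,0)
Op 9: place BQ@(1,1)
Per-piece attacks for W:
  WB@(1,2): attacks (2,3) (3,4) (2,1) (3,0) (0,3) (0,1)
  WK@(1,3): attacks (1,4) (1,2) (2,3) (0,3) (2,4) (2,2) (0,4) (0,2)
  WK@(2,0): attacks (2,1) (3,0) (1,0) (3,1) (1,1)
  WN@(3,2): attacks (4,4) (2,4) (1,3) (4,0) (2,0) (1,1)
  WB@(3,3): attacks (4,4) (4,2) (2,4) (2,2) [ray(-1,-1) blocked at (2,2)]
W attacks (3,0): yes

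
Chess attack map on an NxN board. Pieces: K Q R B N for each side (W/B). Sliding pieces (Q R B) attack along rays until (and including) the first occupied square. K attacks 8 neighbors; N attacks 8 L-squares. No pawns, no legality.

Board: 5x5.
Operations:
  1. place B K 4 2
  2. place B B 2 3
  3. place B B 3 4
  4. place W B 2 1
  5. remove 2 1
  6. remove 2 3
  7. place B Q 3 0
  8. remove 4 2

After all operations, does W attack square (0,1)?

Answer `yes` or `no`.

Op 1: place BK@(4,2)
Op 2: place BB@(2,3)
Op 3: place BB@(3,4)
Op 4: place WB@(2,1)
Op 5: remove (2,1)
Op 6: remove (2,3)
Op 7: place BQ@(3,0)
Op 8: remove (4,2)
Per-piece attacks for W:
W attacks (0,1): no

Answer: no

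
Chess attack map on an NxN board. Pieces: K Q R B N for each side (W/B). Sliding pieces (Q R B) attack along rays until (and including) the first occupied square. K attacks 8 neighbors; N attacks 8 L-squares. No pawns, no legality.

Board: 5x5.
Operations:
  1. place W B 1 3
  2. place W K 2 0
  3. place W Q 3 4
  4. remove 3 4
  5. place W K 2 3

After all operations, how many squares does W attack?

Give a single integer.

Answer: 16

Derivation:
Op 1: place WB@(1,3)
Op 2: place WK@(2,0)
Op 3: place WQ@(3,4)
Op 4: remove (3,4)
Op 5: place WK@(2,3)
Per-piece attacks for W:
  WB@(1,3): attacks (2,4) (2,2) (3,1) (4,0) (0,4) (0,2)
  WK@(2,0): attacks (2,1) (3,0) (1,0) (3,1) (1,1)
  WK@(2,3): attacks (2,4) (2,2) (3,3) (1,3) (3,4) (3,2) (1,4) (1,2)
Union (16 distinct): (0,2) (0,4) (1,0) (1,1) (1,2) (1,3) (1,4) (2,1) (2,2) (2,4) (3,0) (3,1) (3,2) (3,3) (3,4) (4,0)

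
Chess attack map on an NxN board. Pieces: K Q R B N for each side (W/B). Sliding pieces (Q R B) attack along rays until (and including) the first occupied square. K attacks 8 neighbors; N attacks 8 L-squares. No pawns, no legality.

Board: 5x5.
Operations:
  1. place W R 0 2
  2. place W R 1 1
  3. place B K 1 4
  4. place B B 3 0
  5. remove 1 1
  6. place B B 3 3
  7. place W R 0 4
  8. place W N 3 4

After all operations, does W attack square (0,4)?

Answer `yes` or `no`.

Answer: yes

Derivation:
Op 1: place WR@(0,2)
Op 2: place WR@(1,1)
Op 3: place BK@(1,4)
Op 4: place BB@(3,0)
Op 5: remove (1,1)
Op 6: place BB@(3,3)
Op 7: place WR@(0,4)
Op 8: place WN@(3,4)
Per-piece attacks for W:
  WR@(0,2): attacks (0,3) (0,4) (0,1) (0,0) (1,2) (2,2) (3,2) (4,2) [ray(0,1) blocked at (0,4)]
  WR@(0,4): attacks (0,3) (0,2) (1,4) [ray(0,-1) blocked at (0,2); ray(1,0) blocked at (1,4)]
  WN@(3,4): attacks (4,2) (2,2) (1,3)
W attacks (0,4): yes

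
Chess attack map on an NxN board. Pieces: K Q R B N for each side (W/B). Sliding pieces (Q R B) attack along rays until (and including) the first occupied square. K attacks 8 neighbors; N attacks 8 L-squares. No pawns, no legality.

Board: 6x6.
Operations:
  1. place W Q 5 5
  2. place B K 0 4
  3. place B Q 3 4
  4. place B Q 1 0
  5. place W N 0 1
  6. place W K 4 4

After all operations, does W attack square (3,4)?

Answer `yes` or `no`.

Op 1: place WQ@(5,5)
Op 2: place BK@(0,4)
Op 3: place BQ@(3,4)
Op 4: place BQ@(1,0)
Op 5: place WN@(0,1)
Op 6: place WK@(4,4)
Per-piece attacks for W:
  WN@(0,1): attacks (1,3) (2,2) (2,0)
  WK@(4,4): attacks (4,5) (4,3) (5,4) (3,4) (5,5) (5,3) (3,5) (3,3)
  WQ@(5,5): attacks (5,4) (5,3) (5,2) (5,1) (5,0) (4,5) (3,5) (2,5) (1,5) (0,5) (4,4) [ray(-1,-1) blocked at (4,4)]
W attacks (3,4): yes

Answer: yes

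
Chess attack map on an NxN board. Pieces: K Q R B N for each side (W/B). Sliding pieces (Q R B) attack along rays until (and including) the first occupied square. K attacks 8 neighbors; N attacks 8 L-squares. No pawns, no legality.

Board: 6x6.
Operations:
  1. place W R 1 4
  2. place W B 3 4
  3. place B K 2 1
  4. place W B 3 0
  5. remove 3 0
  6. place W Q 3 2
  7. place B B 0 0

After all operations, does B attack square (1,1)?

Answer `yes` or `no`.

Answer: yes

Derivation:
Op 1: place WR@(1,4)
Op 2: place WB@(3,4)
Op 3: place BK@(2,1)
Op 4: place WB@(3,0)
Op 5: remove (3,0)
Op 6: place WQ@(3,2)
Op 7: place BB@(0,0)
Per-piece attacks for B:
  BB@(0,0): attacks (1,1) (2,2) (3,3) (4,4) (5,5)
  BK@(2,1): attacks (2,2) (2,0) (3,1) (1,1) (3,2) (3,0) (1,2) (1,0)
B attacks (1,1): yes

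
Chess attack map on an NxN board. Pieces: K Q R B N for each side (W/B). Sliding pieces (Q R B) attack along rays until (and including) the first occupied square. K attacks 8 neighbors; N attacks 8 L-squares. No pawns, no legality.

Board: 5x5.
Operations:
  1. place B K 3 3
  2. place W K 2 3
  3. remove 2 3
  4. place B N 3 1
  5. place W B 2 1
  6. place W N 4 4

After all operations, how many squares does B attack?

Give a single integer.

Answer: 10

Derivation:
Op 1: place BK@(3,3)
Op 2: place WK@(2,3)
Op 3: remove (2,3)
Op 4: place BN@(3,1)
Op 5: place WB@(2,1)
Op 6: place WN@(4,4)
Per-piece attacks for B:
  BN@(3,1): attacks (4,3) (2,3) (1,2) (1,0)
  BK@(3,3): attacks (3,4) (3,2) (4,3) (2,3) (4,4) (4,2) (2,4) (2,2)
Union (10 distinct): (1,0) (1,2) (2,2) (2,3) (2,4) (3,2) (3,4) (4,2) (4,3) (4,4)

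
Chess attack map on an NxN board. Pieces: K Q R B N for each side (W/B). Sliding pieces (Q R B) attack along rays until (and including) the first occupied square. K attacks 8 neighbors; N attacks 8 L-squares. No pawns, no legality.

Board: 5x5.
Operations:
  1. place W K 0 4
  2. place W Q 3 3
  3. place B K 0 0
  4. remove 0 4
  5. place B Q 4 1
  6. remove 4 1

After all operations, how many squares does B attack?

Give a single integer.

Op 1: place WK@(0,4)
Op 2: place WQ@(3,3)
Op 3: place BK@(0,0)
Op 4: remove (0,4)
Op 5: place BQ@(4,1)
Op 6: remove (4,1)
Per-piece attacks for B:
  BK@(0,0): attacks (0,1) (1,0) (1,1)
Union (3 distinct): (0,1) (1,0) (1,1)

Answer: 3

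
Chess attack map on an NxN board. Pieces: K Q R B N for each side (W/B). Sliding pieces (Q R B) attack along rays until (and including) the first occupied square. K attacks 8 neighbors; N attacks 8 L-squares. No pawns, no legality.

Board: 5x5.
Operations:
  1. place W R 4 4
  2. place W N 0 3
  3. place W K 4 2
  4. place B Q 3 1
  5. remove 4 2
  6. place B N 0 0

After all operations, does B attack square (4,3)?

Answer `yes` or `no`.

Answer: no

Derivation:
Op 1: place WR@(4,4)
Op 2: place WN@(0,3)
Op 3: place WK@(4,2)
Op 4: place BQ@(3,1)
Op 5: remove (4,2)
Op 6: place BN@(0,0)
Per-piece attacks for B:
  BN@(0,0): attacks (1,2) (2,1)
  BQ@(3,1): attacks (3,2) (3,3) (3,4) (3,0) (4,1) (2,1) (1,1) (0,1) (4,2) (4,0) (2,2) (1,3) (0,4) (2,0)
B attacks (4,3): no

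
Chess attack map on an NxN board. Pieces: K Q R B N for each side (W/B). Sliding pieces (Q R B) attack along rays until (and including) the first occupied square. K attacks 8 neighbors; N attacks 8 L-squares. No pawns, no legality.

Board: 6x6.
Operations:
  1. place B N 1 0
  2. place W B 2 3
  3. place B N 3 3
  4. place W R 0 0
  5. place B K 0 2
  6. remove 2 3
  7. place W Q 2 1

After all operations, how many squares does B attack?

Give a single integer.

Answer: 15

Derivation:
Op 1: place BN@(1,0)
Op 2: place WB@(2,3)
Op 3: place BN@(3,3)
Op 4: place WR@(0,0)
Op 5: place BK@(0,2)
Op 6: remove (2,3)
Op 7: place WQ@(2,1)
Per-piece attacks for B:
  BK@(0,2): attacks (0,3) (0,1) (1,2) (1,3) (1,1)
  BN@(1,0): attacks (2,2) (3,1) (0,2)
  BN@(3,3): attacks (4,5) (5,4) (2,5) (1,4) (4,1) (5,2) (2,1) (1,2)
Union (15 distinct): (0,1) (0,2) (0,3) (1,1) (1,2) (1,3) (1,4) (2,1) (2,2) (2,5) (3,1) (4,1) (4,5) (5,2) (5,4)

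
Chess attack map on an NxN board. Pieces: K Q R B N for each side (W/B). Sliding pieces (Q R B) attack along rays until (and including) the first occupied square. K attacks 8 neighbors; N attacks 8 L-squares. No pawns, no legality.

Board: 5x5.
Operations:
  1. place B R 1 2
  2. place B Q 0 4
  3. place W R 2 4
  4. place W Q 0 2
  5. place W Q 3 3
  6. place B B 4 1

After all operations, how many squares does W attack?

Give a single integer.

Op 1: place BR@(1,2)
Op 2: place BQ@(0,4)
Op 3: place WR@(2,4)
Op 4: place WQ@(0,2)
Op 5: place WQ@(3,3)
Op 6: place BB@(4,1)
Per-piece attacks for W:
  WQ@(0,2): attacks (0,3) (0,4) (0,1) (0,0) (1,2) (1,3) (2,4) (1,1) (2,0) [ray(0,1) blocked at (0,4); ray(1,0) blocked at (1,2); ray(1,1) blocked at (2,4)]
  WR@(2,4): attacks (2,3) (2,2) (2,1) (2,0) (3,4) (4,4) (1,4) (0,4) [ray(-1,0) blocked at (0,4)]
  WQ@(3,3): attacks (3,4) (3,2) (3,1) (3,0) (4,3) (2,3) (1,3) (0,3) (4,4) (4,2) (2,4) (2,2) (1,1) (0,0) [ray(-1,1) blocked at (2,4)]
Union (20 distinct): (0,0) (0,1) (0,3) (0,4) (1,1) (1,2) (1,3) (1,4) (2,0) (2,1) (2,2) (2,3) (2,4) (3,0) (3,1) (3,2) (3,4) (4,2) (4,3) (4,4)

Answer: 20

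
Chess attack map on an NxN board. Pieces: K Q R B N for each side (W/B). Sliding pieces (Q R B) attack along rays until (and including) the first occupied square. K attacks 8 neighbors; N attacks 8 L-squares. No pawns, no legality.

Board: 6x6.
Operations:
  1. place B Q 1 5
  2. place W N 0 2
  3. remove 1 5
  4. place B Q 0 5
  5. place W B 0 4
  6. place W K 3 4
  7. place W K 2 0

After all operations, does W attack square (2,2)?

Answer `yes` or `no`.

Op 1: place BQ@(1,5)
Op 2: place WN@(0,2)
Op 3: remove (1,5)
Op 4: place BQ@(0,5)
Op 5: place WB@(0,4)
Op 6: place WK@(3,4)
Op 7: place WK@(2,0)
Per-piece attacks for W:
  WN@(0,2): attacks (1,4) (2,3) (1,0) (2,1)
  WB@(0,4): attacks (1,5) (1,3) (2,2) (3,1) (4,0)
  WK@(2,0): attacks (2,1) (3,0) (1,0) (3,1) (1,1)
  WK@(3,4): attacks (3,5) (3,3) (4,4) (2,4) (4,5) (4,3) (2,5) (2,3)
W attacks (2,2): yes

Answer: yes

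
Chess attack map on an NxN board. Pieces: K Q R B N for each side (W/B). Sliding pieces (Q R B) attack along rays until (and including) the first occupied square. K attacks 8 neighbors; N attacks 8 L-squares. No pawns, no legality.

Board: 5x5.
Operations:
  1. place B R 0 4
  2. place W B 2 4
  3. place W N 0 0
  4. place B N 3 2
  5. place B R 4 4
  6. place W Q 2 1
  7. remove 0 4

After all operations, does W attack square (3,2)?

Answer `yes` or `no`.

Op 1: place BR@(0,4)
Op 2: place WB@(2,4)
Op 3: place WN@(0,0)
Op 4: place BN@(3,2)
Op 5: place BR@(4,4)
Op 6: place WQ@(2,1)
Op 7: remove (0,4)
Per-piece attacks for W:
  WN@(0,0): attacks (1,2) (2,1)
  WQ@(2,1): attacks (2,2) (2,3) (2,4) (2,0) (3,1) (4,1) (1,1) (0,1) (3,2) (3,0) (1,2) (0,3) (1,0) [ray(0,1) blocked at (2,4); ray(1,1) blocked at (3,2)]
  WB@(2,4): attacks (3,3) (4,2) (1,3) (0,2)
W attacks (3,2): yes

Answer: yes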